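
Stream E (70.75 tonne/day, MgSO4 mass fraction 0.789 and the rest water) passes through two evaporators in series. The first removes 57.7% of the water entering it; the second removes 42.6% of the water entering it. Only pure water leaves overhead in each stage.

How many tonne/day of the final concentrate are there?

water in feed = 70.75×0.211 = 14.928 tonne/day.
After stage 1: water left = (1−0.577)×14.928 = 6.3146; stream total = 62.136 tonne/day.
After stage 2: water left = (1−0.426)×6.3146 = 3.6246; final concentrate = 59.446 tonne/day.

59.45 tonne/day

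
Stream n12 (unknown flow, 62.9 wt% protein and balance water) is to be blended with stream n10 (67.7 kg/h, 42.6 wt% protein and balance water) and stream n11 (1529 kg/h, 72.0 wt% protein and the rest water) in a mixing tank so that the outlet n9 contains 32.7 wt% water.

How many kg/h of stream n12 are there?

Let n12 be the unknown flow. Total out = 1596.7 + n12.
water balance: 466.98 + 0.371·n12 = 0.327·(1596.7 + n12)
(0.371 − 0.327)·n12 = 0.327×1596.7 − 466.98 = 55.141
n12 = 55.141 / 0.044 = 1253.2 kg/h

1253 kg/h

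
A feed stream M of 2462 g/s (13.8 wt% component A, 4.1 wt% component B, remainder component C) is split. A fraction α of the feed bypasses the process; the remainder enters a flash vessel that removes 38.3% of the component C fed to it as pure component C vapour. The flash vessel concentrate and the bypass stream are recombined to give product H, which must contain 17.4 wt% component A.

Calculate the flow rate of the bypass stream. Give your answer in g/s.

842.1 g/s

All 2462×0.138 = 339.76 g/s of component A reaches H, so H = 339.76/0.174 = 1952.6 g/s and vapour = 509.38 g/s.
The evaporator receives (1−α)·2462 of feed at 0.821 component C and removes 0.383 of that component C:
0.383×0.821×(1−α)×2462 = 509.38
(1−α) = 509.38/774.16 = 0.6580;  α = 0.3420.
Bypass flow = 0.3420×2462 = 842.06 g/s.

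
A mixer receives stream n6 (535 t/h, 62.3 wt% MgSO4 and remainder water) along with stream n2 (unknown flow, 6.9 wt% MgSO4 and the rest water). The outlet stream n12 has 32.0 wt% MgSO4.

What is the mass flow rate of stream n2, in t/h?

645.8 t/h

Let n2 be the unknown flow. Total out = 535 + n2.
MgSO4 balance: 333.31 + 0.069·n2 = 0.320·(535 + n2)
(0.069 − 0.320)·n2 = 0.320×535 − 333.31 = -162.1
n2 = -162.1 / -0.251 = 645.84 t/h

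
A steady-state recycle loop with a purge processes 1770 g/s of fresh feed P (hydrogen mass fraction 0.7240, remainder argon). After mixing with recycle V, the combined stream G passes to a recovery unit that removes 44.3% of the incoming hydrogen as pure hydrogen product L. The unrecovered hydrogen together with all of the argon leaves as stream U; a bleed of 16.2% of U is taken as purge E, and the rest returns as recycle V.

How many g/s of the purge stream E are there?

argon enters only via P and leaves only via the purge: 1770×0.276 = 0.162×(argon in U), and the recovery unit passes all argon, so argon in G = argon in U = 3015.6 g/s.
hydrogen in G: m_A = 1770×0.724 + (1−0.162)·(1−0.443)·m_A, so m_A = 1281.5/0.5332 = 2403.2 g/s.
U = (1−0.443)×2403.2 + 3015.6 = 4354.2 g/s.
Purge E = 0.162×4354.2 = 705.37 g/s.

705.4 g/s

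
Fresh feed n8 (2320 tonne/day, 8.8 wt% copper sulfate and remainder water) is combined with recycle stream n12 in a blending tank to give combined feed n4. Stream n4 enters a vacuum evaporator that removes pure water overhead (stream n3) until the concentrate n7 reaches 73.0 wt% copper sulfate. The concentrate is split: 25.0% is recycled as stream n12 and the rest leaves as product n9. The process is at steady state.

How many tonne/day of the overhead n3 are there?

Overall copper sulfate balance (none leaves overhead): copper sulfate in fresh feed = copper sulfate in product, i.e. 2320×0.088 = (1−0.250)·n7·0.730.
n7 = 204.16/(0.730×0.750) = 372.89 tonne/day.
Recycle n12 = 0.250×372.89 = 93.224 tonne/day.
Combined feed n4 = 2320 + 93.224 = 2413.2 tonne/day.
Overhead n3 = n4 − n7 = 2413.2 − 372.89 = 2040.3 tonne/day.

2040 tonne/day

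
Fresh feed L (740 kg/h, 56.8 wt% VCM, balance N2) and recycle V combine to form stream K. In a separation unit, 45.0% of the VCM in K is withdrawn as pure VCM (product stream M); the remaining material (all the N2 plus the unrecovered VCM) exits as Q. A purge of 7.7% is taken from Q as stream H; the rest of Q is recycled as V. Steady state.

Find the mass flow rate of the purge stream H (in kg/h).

355.8 kg/h

N2 enters only via L and leaves only via the purge: 740×0.432 = 0.077×(N2 in Q), and the separation unit passes all N2, so N2 in K = N2 in Q = 4151.7 kg/h.
VCM in K: m_A = 740×0.568 + (1−0.077)·(1−0.450)·m_A, so m_A = 420.32/0.4923 = 853.7 kg/h.
Q = (1−0.450)×853.7 + 4151.7 = 4621.2 kg/h.
Purge H = 0.077×4621.2 = 355.83 kg/h.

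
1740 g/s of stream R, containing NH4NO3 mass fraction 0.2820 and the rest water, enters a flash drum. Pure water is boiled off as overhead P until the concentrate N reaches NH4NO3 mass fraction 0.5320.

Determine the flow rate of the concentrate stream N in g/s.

NH4NO3 is conserved: 1740×0.282 = 490.68 g/s all reports to the concentrate.
Concentrate = 490.68/(target fraction) = 922.33 g/s.

922.3 g/s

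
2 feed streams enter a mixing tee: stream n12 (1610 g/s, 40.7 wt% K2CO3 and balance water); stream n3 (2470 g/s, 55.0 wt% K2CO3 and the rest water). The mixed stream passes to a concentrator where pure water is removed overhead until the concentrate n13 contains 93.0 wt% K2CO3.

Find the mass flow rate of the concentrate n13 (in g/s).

K2CO3 entering = 1610×0.407 + 2470×0.550 = 2013.8 g/s.
All K2CO3 reports to n13, so n13 = 2013.8/0.930 = 2165.3 g/s.

2165 g/s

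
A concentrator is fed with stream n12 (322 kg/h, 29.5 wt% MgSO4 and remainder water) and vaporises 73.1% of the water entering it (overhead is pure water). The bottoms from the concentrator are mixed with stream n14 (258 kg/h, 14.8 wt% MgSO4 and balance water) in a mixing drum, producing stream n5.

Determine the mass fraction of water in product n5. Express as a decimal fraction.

0.6784

Vapour removed = 0.731×0.705×322 = 165.94 kg/h; concentrate = 156.06 kg/h.
water reaching the mixer = 61.066 (from concentrate) + 258×0.852 = 280.88 kg/h.
Product flow = 156.06 + 258 = 414.06 kg/h; water fraction = 0.6784.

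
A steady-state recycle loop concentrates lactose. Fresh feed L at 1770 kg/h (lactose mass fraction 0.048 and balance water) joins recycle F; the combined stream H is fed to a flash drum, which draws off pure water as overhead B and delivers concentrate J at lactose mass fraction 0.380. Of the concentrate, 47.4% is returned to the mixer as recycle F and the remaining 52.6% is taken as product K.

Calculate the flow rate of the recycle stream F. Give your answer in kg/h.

Overall lactose balance (none leaves overhead): lactose in fresh feed = lactose in product, i.e. 1770×0.048 = (1−0.474)·J·0.380.
J = 84.96/(0.380×0.526) = 425.06 kg/h.
Recycle F = 0.474×425.06 = 201.48 kg/h.

201.5 kg/h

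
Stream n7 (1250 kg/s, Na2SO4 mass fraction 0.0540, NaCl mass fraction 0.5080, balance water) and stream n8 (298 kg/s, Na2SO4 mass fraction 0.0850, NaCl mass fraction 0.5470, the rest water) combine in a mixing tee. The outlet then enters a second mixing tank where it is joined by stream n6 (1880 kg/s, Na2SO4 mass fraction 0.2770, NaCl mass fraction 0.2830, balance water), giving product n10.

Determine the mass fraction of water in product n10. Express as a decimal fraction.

Overall, product flow = 3428 kg/s.
water in = 1250×0.438 + 298×0.368 + 1880×0.440 = 1484.4 kg/s.
water fraction in n10 = 0.4330.

0.4330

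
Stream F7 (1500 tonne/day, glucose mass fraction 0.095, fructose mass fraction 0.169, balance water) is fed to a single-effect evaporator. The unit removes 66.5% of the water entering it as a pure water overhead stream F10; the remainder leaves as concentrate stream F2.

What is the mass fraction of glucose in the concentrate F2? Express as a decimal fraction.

0.186

glucose is not removed: 1500×0.095 = 142.5 tonne/day of glucose enters F2.
water entering = 1500×0.736 = 1104 tonne/day; overhead removed = 0.665×1104 = 734.16 tonne/day.
Concentrate = 1500 − 734.16 = 765.84 tonne/day.
Mass fraction = 142.5/765.84 = 0.186.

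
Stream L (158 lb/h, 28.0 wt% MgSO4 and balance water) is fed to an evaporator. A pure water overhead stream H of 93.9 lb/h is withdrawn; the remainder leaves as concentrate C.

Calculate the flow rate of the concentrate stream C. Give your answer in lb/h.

64.1 lb/h

Concentrate = 158 − 93.9 = 64.1 lb/h.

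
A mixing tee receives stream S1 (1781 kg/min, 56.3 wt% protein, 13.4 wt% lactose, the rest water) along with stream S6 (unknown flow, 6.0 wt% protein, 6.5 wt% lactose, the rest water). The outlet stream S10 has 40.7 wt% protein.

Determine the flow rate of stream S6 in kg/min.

Let S6 be the unknown flow. Total out = 1781 + S6.
protein balance: 1002.7 + 0.060·S6 = 0.407·(1781 + S6)
(0.060 − 0.407)·S6 = 0.407×1781 − 1002.7 = -277.84
S6 = -277.84 / -0.347 = 800.68 kg/min

800.7 kg/min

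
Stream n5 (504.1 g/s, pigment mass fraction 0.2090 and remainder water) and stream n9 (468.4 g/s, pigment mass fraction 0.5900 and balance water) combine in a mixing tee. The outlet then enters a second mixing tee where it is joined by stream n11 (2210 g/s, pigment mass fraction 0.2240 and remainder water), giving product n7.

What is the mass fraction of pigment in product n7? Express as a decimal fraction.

0.2755

Overall, product flow = 3182.5 g/s.
pigment in = 504.1×0.209 + 468.4×0.590 + 2210×0.224 = 876.75 g/s.
pigment fraction in n7 = 0.2755.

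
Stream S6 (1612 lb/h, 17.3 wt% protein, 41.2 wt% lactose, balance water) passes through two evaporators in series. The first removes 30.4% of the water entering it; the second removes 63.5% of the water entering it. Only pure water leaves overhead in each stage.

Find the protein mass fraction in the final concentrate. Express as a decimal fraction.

0.251

water in feed = 1612×0.415 = 668.98 lb/h.
After stage 1: water left = (1−0.304)×668.98 = 465.61; stream total = 1408.6 lb/h.
After stage 2: water left = (1−0.635)×465.61 = 169.95; final concentrate = 1113 lb/h.
protein fraction = 278.88/1113 = 0.251.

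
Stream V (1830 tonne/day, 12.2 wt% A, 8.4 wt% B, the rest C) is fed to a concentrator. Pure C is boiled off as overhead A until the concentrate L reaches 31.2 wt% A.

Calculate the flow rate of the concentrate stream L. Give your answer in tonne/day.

715.6 tonne/day

A is conserved: 1830×0.122 = 223.26 tonne/day all reports to the concentrate.
Concentrate = 223.26/(target fraction) = 715.58 tonne/day.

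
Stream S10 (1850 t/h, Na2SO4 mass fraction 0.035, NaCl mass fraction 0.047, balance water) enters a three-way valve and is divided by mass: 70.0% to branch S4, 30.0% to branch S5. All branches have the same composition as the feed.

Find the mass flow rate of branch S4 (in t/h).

Branch S4 flow = 0.700×1850 = 1295 t/h.

1295 t/h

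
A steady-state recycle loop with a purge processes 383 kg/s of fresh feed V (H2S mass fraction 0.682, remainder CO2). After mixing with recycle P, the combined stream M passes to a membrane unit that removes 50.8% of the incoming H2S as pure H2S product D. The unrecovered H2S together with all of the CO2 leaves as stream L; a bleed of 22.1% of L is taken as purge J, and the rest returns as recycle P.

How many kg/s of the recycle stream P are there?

CO2 enters only via V and leaves only via the purge: 383×0.318 = 0.221×(CO2 in L), and the membrane unit passes all CO2, so CO2 in M = CO2 in L = 551.1 kg/s.
H2S in M: m_A = 383×0.682 + (1−0.221)·(1−0.508)·m_A, so m_A = 261.21/0.6167 = 423.53 kg/s.
L = (1−0.508)×423.53 + 551.1 = 759.48 kg/s.
Recycle P = (1−0.221)×759.48 = 591.64 kg/s.

591.6 kg/s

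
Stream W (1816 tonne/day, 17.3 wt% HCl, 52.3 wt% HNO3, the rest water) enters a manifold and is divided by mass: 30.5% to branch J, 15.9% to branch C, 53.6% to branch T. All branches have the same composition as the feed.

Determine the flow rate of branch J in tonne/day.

553.9 tonne/day

Branch J flow = 0.305×1816 = 553.88 tonne/day.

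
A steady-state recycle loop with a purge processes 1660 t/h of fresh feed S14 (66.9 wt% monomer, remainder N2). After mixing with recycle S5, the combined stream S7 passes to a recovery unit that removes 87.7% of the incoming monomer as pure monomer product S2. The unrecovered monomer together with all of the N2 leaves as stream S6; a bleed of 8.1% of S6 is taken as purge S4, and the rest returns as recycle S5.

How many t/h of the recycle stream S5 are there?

N2 enters only via S14 and leaves only via the purge: 1660×0.331 = 0.081×(N2 in S6), and the recovery unit passes all N2, so N2 in S7 = N2 in S6 = 6783.5 t/h.
monomer in S7: m_A = 1660×0.669 + (1−0.081)·(1−0.877)·m_A, so m_A = 1110.5/0.8870 = 1252.1 t/h.
S6 = (1−0.877)×1252.1 + 6783.5 = 6937.5 t/h.
Recycle S5 = (1−0.081)×6937.5 = 6375.5 t/h.

6376 t/h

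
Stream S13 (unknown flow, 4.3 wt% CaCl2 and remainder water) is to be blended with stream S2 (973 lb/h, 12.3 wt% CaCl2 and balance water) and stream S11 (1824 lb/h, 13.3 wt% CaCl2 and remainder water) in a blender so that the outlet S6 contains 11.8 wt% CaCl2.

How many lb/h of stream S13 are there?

Let S13 be the unknown flow. Total out = 2797 + S13.
CaCl2 balance: 362.27 + 0.043·S13 = 0.118·(2797 + S13)
(0.043 − 0.118)·S13 = 0.118×2797 − 362.27 = -32.225
S13 = -32.225 / -0.075 = 429.67 lb/h

429.7 lb/h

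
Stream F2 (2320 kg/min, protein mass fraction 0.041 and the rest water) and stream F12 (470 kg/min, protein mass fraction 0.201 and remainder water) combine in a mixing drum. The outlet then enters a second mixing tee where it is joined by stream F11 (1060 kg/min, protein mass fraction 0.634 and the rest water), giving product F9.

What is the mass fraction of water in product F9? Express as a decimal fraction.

0.776

Overall, product flow = 3850 kg/min.
water in = 2320×0.959 + 470×0.799 + 1060×0.366 = 2988.4 kg/min.
water fraction in F9 = 0.776.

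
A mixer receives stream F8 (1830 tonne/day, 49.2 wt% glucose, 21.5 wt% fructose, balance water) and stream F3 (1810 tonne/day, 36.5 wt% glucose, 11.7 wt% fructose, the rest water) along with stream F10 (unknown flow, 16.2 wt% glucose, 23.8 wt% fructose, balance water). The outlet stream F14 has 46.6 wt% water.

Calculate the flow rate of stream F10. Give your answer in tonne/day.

Let F10 be the unknown flow. Total out = 3640 + F10.
water balance: 1473.8 + 0.600·F10 = 0.466·(3640 + F10)
(0.600 − 0.466)·F10 = 0.466×3640 − 1473.8 = 222.47
F10 = 222.47 / 0.134 = 1660.2 tonne/day

1660 tonne/day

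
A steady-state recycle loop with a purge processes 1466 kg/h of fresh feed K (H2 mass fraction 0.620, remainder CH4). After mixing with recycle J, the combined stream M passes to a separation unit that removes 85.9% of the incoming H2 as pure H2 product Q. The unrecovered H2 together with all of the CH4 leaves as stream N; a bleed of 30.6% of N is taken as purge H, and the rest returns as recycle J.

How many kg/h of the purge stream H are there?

CH4 enters only via K and leaves only via the purge: 1466×0.380 = 0.306×(CH4 in N), and the separation unit passes all CH4, so CH4 in M = CH4 in N = 1820.5 kg/h.
H2 in M: m_A = 1466×0.620 + (1−0.306)·(1−0.859)·m_A, so m_A = 908.92/0.9021 = 1007.5 kg/h.
N = (1−0.859)×1007.5 + 1820.5 = 1962.6 kg/h.
Purge H = 0.306×1962.6 = 600.55 kg/h.

600.5 kg/h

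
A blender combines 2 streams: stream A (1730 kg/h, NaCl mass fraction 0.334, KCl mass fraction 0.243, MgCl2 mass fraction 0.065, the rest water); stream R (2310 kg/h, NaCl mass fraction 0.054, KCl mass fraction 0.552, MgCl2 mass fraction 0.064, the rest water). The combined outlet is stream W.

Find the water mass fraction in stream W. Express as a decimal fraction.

Total flow out = 1730 + 2310 = 4040 kg/h.
water in = 1730×0.358 + 2310×0.330 = 1381.6 kg/h.
water mass fraction in W = 1381.6/4040 = 0.342.

0.342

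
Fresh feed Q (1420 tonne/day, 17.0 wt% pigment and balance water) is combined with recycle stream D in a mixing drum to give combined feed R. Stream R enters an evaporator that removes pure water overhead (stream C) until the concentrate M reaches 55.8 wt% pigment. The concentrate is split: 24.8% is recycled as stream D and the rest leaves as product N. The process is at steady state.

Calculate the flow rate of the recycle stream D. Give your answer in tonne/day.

Overall pigment balance (none leaves overhead): pigment in fresh feed = pigment in product, i.e. 1420×0.170 = (1−0.248)·M·0.558.
M = 241.4/(0.558×0.752) = 575.29 tonne/day.
Recycle D = 0.248×575.29 = 142.67 tonne/day.

142.7 tonne/day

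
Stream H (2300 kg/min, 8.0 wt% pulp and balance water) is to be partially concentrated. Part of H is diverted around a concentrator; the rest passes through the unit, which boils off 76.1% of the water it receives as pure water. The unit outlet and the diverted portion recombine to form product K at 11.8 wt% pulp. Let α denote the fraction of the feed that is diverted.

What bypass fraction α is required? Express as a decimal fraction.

0.540

All 2300×0.080 = 184 kg/min of pulp reaches K, so K = 184/0.118 = 1559.3 kg/min and vapour = 740.68 kg/min.
The evaporator receives (1−α)·2300 of feed at 0.920 water and removes 0.761 of that water:
0.761×0.920×(1−α)×2300 = 740.68
(1−α) = 740.68/1610.3 = 0.4600;  α = 0.5400.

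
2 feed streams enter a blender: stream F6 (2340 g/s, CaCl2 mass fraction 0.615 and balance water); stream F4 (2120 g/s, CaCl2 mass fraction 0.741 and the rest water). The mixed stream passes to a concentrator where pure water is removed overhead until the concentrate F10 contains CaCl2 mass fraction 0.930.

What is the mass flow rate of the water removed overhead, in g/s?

1223 g/s

CaCl2 entering = 2340×0.615 + 2120×0.741 = 3010 g/s.
All CaCl2 reports to F10, so F10 = 3010/0.930 = 3236.6 g/s.
Total feed = 4460 g/s; overhead = 4460 − 3236.6 = 1223.4 g/s.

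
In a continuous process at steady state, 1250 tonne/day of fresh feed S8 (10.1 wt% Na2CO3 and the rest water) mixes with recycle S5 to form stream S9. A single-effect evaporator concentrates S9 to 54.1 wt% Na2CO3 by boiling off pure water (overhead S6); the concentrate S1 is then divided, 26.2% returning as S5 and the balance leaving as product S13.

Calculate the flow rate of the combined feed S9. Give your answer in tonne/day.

Overall Na2CO3 balance (none leaves overhead): Na2CO3 in fresh feed = Na2CO3 in product, i.e. 1250×0.101 = (1−0.262)·S1·0.541.
S1 = 126.25/(0.541×0.738) = 316.21 tonne/day.
Recycle S5 = 0.262×316.21 = 82.847 tonne/day.
Combined feed S9 = 1250 + 82.847 = 1332.8 tonne/day.

1333 tonne/day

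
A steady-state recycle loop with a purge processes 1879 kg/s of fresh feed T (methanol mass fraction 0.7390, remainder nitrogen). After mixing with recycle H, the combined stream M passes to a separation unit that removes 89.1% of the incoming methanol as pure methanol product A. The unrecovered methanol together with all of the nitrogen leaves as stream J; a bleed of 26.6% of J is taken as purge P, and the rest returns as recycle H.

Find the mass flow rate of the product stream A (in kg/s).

methanol in M: m_A = 1879×0.739 + (1−0.266)·(1−0.891)·m_A, so m_A = 1388.6/0.9200 = 1509.3 kg/s.
Product A = 0.891×1509.3 = 1344.8 kg/s.

1345 kg/s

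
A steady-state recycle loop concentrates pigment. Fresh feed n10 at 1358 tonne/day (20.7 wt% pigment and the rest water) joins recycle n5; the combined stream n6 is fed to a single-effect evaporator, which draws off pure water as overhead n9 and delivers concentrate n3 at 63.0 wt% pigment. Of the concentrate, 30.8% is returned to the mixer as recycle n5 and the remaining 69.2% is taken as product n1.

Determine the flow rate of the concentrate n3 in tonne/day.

Overall pigment balance (none leaves overhead): pigment in fresh feed = pigment in product, i.e. 1358×0.207 = (1−0.308)·n3·0.630.
n3 = 281.11/(0.630×0.692) = 644.8 tonne/day.

644.8 tonne/day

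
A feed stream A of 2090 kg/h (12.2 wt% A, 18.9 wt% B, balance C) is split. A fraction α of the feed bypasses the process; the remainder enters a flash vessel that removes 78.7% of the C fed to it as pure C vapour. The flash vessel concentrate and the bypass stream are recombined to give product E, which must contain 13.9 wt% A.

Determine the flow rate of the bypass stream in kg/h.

1619 kg/h

All 2090×0.122 = 254.98 kg/h of A reaches E, so E = 254.98/0.139 = 1834.4 kg/h and vapour = 255.61 kg/h.
The evaporator receives (1−α)·2090 of feed at 0.689 C and removes 0.787 of that C:
0.787×0.689×(1−α)×2090 = 255.61
(1−α) = 255.61/1133.3 = 0.2255;  α = 0.7745.
Bypass flow = 0.7745×2090 = 1618.6 kg/h.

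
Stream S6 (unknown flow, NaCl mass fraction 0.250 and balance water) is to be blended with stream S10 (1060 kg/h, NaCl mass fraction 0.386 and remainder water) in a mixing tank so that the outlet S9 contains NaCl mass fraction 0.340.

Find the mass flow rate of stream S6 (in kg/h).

Let S6 be the unknown flow. Total out = 1060 + S6.
NaCl balance: 409.16 + 0.250·S6 = 0.340·(1060 + S6)
(0.250 − 0.340)·S6 = 0.340×1060 − 409.16 = -48.76
S6 = -48.76 / -0.090 = 541.78 kg/h

541.8 kg/h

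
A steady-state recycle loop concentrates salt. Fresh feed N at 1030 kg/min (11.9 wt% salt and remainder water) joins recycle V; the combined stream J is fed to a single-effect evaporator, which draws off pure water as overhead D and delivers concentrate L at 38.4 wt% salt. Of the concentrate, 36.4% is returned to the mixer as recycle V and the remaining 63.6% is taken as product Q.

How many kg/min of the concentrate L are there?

501.9 kg/min

Overall salt balance (none leaves overhead): salt in fresh feed = salt in product, i.e. 1030×0.119 = (1−0.364)·L·0.384.
L = 122.57/(0.384×0.636) = 501.88 kg/min.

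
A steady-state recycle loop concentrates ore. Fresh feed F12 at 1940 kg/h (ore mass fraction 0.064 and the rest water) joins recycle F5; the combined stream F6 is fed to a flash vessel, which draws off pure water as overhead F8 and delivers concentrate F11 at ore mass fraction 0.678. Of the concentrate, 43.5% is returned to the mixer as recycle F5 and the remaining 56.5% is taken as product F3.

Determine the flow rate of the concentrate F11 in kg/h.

Overall ore balance (none leaves overhead): ore in fresh feed = ore in product, i.e. 1940×0.064 = (1−0.435)·F11·0.678.
F11 = 124.16/(0.678×0.565) = 324.12 kg/h.

324.1 kg/h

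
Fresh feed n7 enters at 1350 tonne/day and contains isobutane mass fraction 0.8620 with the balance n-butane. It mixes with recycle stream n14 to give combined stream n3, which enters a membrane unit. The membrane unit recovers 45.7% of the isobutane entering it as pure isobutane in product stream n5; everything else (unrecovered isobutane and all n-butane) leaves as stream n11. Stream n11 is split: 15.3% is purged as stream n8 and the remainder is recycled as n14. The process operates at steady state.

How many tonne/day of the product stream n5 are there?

isobutane in n3: m_A = 1350×0.862 + (1−0.153)·(1−0.457)·m_A, so m_A = 1163.7/0.5401 = 2154.7 tonne/day.
Product n5 = 0.457×2154.7 = 984.69 tonne/day.

984.7 tonne/day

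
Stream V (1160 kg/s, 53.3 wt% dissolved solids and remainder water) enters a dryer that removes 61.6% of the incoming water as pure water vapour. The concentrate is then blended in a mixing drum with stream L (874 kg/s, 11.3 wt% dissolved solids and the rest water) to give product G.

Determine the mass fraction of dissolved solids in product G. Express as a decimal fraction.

0.422

Vapour removed = 0.616×0.467×1160 = 333.7 kg/s; concentrate = 826.3 kg/s.
dissolved solids reaching the mixer = 618.28 (from concentrate) + 874×0.113 = 717.04 kg/s.
Product flow = 826.3 + 874 = 1700.3 kg/s; dissolved solids fraction = 0.422.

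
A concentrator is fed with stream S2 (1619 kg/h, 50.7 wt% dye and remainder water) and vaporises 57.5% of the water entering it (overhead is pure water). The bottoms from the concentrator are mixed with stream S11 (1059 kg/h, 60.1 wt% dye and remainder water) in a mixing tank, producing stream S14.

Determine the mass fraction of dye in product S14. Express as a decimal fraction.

0.657

Vapour removed = 0.575×0.493×1619 = 458.95 kg/h; concentrate = 1160.1 kg/h.
dye reaching the mixer = 820.83 (from concentrate) + 1059×0.601 = 1457.3 kg/h.
Product flow = 1160.1 + 1059 = 2219.1 kg/h; dye fraction = 0.657.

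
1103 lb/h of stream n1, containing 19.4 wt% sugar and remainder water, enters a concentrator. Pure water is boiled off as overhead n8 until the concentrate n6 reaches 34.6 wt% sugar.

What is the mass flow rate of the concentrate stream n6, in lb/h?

sugar is conserved: 1103×0.194 = 213.98 lb/h all reports to the concentrate.
Concentrate = 213.98/(target fraction) = 618.45 lb/h.

618.4 lb/h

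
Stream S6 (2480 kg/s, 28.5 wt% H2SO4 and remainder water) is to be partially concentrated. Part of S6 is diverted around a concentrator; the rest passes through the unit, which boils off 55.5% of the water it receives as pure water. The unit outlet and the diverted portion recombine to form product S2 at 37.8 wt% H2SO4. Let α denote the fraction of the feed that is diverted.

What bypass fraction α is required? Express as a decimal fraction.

0.380

All 2480×0.285 = 706.8 kg/s of H2SO4 reaches S2, so S2 = 706.8/0.378 = 1869.8 kg/s and vapour = 610.16 kg/s.
The evaporator receives (1−α)·2480 of feed at 0.715 water and removes 0.555 of that water:
0.555×0.715×(1−α)×2480 = 610.16
(1−α) = 610.16/984.13 = 0.6200;  α = 0.3800.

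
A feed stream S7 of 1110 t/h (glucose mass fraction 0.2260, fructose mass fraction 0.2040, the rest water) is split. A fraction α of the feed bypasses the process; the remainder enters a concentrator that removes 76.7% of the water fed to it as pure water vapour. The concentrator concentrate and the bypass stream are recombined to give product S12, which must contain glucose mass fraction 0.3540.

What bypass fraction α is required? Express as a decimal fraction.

0.173

All 1110×0.226 = 250.86 t/h of glucose reaches S12, so S12 = 250.86/0.354 = 708.64 t/h and vapour = 401.36 t/h.
The evaporator receives (1−α)·1110 of feed at 0.570 water and removes 0.767 of that water:
0.767×0.570×(1−α)×1110 = 401.36
(1−α) = 401.36/485.28 = 0.8271;  α = 0.1729.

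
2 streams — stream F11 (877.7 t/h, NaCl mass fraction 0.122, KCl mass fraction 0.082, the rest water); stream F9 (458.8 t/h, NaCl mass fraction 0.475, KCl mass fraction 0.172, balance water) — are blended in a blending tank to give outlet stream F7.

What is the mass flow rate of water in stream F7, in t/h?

water out = water in = 877.7×0.796 + 458.8×0.353 = 860.61 t/h.

860.6 t/h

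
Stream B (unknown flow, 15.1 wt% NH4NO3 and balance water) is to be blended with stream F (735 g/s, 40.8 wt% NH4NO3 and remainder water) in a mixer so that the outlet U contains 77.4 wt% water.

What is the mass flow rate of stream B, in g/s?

1784 g/s

Let B be the unknown flow. Total out = 735 + B.
water balance: 435.12 + 0.849·B = 0.774·(735 + B)
(0.849 − 0.774)·B = 0.774×735 − 435.12 = 133.77
B = 133.77 / 0.075 = 1783.6 g/s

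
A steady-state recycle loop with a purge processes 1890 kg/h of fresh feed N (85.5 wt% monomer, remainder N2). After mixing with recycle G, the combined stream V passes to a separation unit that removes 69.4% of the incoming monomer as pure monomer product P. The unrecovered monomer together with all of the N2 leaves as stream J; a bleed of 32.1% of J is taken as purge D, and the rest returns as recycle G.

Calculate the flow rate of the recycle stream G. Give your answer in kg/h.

1003 kg/h

N2 enters only via N and leaves only via the purge: 1890×0.145 = 0.321×(N2 in J), and the separation unit passes all N2, so N2 in V = N2 in J = 853.74 kg/h.
monomer in V: m_A = 1890×0.855 + (1−0.321)·(1−0.694)·m_A, so m_A = 1616/0.7922 = 2039.8 kg/h.
J = (1−0.694)×2039.8 + 853.74 = 1477.9 kg/h.
Recycle G = (1−0.321)×1477.9 = 1003.5 kg/h.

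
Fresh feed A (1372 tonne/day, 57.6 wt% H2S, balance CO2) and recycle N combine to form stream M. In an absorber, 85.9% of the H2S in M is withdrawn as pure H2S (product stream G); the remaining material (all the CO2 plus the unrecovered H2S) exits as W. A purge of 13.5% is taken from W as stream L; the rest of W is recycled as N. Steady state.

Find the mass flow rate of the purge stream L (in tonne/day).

598.9 tonne/day

CO2 enters only via A and leaves only via the purge: 1372×0.424 = 0.135×(CO2 in W), and the absorber passes all CO2, so CO2 in M = CO2 in W = 4309.1 tonne/day.
H2S in M: m_A = 1372×0.576 + (1−0.135)·(1−0.859)·m_A, so m_A = 790.27/0.8780 = 900.05 tonne/day.
W = (1−0.859)×900.05 + 4309.1 = 4436 tonne/day.
Purge L = 0.135×4436 = 598.86 tonne/day.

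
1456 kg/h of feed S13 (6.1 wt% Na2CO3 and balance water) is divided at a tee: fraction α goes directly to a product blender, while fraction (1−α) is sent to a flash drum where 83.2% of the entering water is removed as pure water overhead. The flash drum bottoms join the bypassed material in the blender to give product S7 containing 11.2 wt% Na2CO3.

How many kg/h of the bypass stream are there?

607.4 kg/h

All 1456×0.061 = 88.816 kg/h of Na2CO3 reaches S7, so S7 = 88.816/0.112 = 793 kg/h and vapour = 663 kg/h.
The evaporator receives (1−α)·1456 of feed at 0.939 water and removes 0.832 of that water:
0.832×0.939×(1−α)×1456 = 663
(1−α) = 663/1137.5 = 0.5829;  α = 0.4171.
Bypass flow = 0.4171×1456 = 607.36 kg/h.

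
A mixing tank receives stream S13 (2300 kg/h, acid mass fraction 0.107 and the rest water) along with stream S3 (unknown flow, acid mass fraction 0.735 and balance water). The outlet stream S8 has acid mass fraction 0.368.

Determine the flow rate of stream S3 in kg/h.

1636 kg/h

Let S3 be the unknown flow. Total out = 2300 + S3.
acid balance: 246.1 + 0.735·S3 = 0.368·(2300 + S3)
(0.735 − 0.368)·S3 = 0.368×2300 − 246.1 = 600.3
S3 = 600.3 / 0.367 = 1635.7 kg/h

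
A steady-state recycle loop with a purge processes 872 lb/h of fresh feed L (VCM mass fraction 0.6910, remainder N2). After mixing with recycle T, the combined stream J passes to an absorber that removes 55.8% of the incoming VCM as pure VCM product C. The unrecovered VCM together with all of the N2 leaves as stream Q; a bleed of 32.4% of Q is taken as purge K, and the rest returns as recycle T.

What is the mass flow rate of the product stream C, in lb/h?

479.5 lb/h

VCM in J: m_A = 872×0.691 + (1−0.324)·(1−0.558)·m_A, so m_A = 602.55/0.7012 = 859.31 lb/h.
Product C = 0.558×859.31 = 479.49 lb/h.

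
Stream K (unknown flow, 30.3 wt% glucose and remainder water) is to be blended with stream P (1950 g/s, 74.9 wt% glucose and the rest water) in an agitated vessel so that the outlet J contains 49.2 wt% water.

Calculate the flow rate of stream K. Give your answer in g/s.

Let K be the unknown flow. Total out = 1950 + K.
water balance: 489.45 + 0.697·K = 0.492·(1950 + K)
(0.697 − 0.492)·K = 0.492×1950 − 489.45 = 469.95
K = 469.95 / 0.205 = 2292.4 g/s

2292 g/s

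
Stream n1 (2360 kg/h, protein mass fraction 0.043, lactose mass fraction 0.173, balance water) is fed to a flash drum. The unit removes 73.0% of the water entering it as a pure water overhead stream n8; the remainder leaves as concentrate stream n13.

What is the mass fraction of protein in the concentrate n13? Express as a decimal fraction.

protein is not removed: 2360×0.043 = 101.48 kg/h of protein enters n13.
water entering = 2360×0.784 = 1850.2 kg/h; overhead removed = 0.730×1850.2 = 1350.7 kg/h.
Concentrate = 2360 − 1350.7 = 1009.3 kg/h.
Mass fraction = 101.48/1009.3 = 0.101.

0.101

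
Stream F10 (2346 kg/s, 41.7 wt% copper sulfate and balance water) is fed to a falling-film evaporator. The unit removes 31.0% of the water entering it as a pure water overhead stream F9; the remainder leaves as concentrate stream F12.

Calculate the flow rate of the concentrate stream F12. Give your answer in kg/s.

1922 kg/s

water entering = 2346×0.583 = 1367.7 kg/s; overhead removed = 0.310×1367.7 = 423.99 kg/s.
Concentrate = 2346 − 423.99 = 1922 kg/s.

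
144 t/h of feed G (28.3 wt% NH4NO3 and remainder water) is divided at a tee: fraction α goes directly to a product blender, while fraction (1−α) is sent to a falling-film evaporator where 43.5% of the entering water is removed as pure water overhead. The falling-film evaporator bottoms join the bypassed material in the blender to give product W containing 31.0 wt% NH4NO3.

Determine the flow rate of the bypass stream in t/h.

All 144×0.283 = 40.752 t/h of NH4NO3 reaches W, so W = 40.752/0.310 = 131.46 t/h and vapour = 12.542 t/h.
The evaporator receives (1−α)·144 of feed at 0.717 water and removes 0.435 of that water:
0.435×0.717×(1−α)×144 = 12.542
(1−α) = 12.542/44.913 = 0.2793;  α = 0.7207.
Bypass flow = 0.7207×144 = 103.79 t/h.

103.8 t/h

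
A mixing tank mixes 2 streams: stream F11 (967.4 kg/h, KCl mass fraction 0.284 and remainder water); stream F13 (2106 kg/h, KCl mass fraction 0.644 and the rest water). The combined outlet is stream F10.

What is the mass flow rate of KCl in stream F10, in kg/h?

1631 kg/h

KCl out = KCl in = 967.4×0.284 + 2106×0.644 = 1631 kg/h.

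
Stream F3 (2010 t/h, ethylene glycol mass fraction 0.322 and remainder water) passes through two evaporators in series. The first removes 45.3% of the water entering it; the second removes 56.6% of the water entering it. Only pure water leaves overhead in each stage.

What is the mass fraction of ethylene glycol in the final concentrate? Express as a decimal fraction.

0.667

water in feed = 2010×0.678 = 1362.8 t/h.
After stage 1: water left = (1−0.453)×1362.8 = 745.44; stream total = 1392.7 t/h.
After stage 2: water left = (1−0.566)×745.44 = 323.52; final concentrate = 970.74 t/h.
ethylene glycol fraction = 647.22/970.74 = 0.667.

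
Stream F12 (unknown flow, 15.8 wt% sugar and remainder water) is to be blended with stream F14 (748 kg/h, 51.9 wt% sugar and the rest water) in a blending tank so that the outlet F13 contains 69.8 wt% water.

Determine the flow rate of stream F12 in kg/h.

Let F12 be the unknown flow. Total out = 748 + F12.
water balance: 359.79 + 0.842·F12 = 0.698·(748 + F12)
(0.842 − 0.698)·F12 = 0.698×748 − 359.79 = 162.32
F12 = 162.32 / 0.144 = 1127.2 kg/h

1127 kg/h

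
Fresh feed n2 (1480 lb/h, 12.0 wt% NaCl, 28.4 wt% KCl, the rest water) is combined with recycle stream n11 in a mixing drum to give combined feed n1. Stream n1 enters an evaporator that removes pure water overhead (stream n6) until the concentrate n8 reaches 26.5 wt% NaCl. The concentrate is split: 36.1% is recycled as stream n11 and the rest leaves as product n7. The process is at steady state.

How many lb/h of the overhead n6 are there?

Overall NaCl balance (none leaves overhead): NaCl in fresh feed = NaCl in product, i.e. 1480×0.120 = (1−0.361)·n8·0.265.
n8 = 177.6/(0.265×0.639) = 1048.8 lb/h.
Recycle n11 = 0.361×1048.8 = 378.62 lb/h.
Combined feed n1 = 1480 + 378.62 = 1858.6 lb/h.
Overhead n6 = n1 − n8 = 1858.6 − 1048.8 = 809.81 lb/h.

809.8 lb/h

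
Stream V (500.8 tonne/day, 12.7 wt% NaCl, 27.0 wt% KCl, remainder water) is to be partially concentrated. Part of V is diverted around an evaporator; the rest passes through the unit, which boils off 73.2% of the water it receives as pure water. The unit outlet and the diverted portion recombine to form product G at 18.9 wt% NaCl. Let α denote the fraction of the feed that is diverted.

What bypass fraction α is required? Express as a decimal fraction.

0.257

All 500.8×0.127 = 63.602 tonne/day of NaCl reaches G, so G = 63.602/0.189 = 336.52 tonne/day and vapour = 164.28 tonne/day.
The evaporator receives (1−α)·500.8 of feed at 0.603 water and removes 0.732 of that water:
0.732×0.603×(1−α)×500.8 = 164.28
(1−α) = 164.28/221.05 = 0.7432;  α = 0.2568.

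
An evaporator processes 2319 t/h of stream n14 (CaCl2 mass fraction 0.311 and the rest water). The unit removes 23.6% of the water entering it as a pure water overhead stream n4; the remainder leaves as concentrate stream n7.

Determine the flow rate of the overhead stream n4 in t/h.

377.1 t/h

water entering = 2319×0.689 = 1597.8 t/h; overhead removed = 0.236×1597.8 = 377.08 t/h.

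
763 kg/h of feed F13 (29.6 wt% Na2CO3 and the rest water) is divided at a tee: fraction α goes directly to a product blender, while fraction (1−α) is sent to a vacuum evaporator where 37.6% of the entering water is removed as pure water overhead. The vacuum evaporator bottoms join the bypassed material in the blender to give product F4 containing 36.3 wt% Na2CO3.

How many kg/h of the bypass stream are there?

All 763×0.296 = 225.85 kg/h of Na2CO3 reaches F4, so F4 = 225.85/0.363 = 622.17 kg/h and vapour = 140.83 kg/h.
The evaporator receives (1−α)·763 of feed at 0.704 water and removes 0.376 of that water:
0.376×0.704×(1−α)×763 = 140.83
(1−α) = 140.83/201.97 = 0.6973;  α = 0.3027.
Bypass flow = 0.3027×763 = 230.97 kg/h.

231 kg/h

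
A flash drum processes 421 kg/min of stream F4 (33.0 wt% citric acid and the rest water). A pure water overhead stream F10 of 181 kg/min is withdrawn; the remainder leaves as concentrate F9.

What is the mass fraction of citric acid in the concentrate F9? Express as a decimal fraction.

citric acid is not removed: 421×0.330 = 138.93 kg/min of citric acid enters F9.
Concentrate = 421 − 181 = 240 kg/min.
Mass fraction = 138.93/240 = 0.579.

0.579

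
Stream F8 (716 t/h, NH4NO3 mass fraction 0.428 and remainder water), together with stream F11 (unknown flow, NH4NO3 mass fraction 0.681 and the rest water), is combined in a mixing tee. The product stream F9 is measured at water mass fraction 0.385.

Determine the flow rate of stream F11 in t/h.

2029 t/h

Let F11 be the unknown flow. Total out = 716 + F11.
water balance: 409.55 + 0.319·F11 = 0.385·(716 + F11)
(0.319 − 0.385)·F11 = 0.385×716 − 409.55 = -133.89
F11 = -133.89 / -0.066 = 2028.7 t/h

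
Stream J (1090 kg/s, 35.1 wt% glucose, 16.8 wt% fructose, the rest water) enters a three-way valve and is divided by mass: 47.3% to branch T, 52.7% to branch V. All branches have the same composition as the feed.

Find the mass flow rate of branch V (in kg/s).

574.4 kg/s

Branch V flow = 0.527×1090 = 574.43 kg/s.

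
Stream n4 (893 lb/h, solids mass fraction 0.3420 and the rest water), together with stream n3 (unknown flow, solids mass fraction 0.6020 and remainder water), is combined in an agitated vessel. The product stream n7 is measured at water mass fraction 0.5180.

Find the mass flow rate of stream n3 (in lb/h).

Let n3 be the unknown flow. Total out = 893 + n3.
water balance: 587.59 + 0.398·n3 = 0.518·(893 + n3)
(0.398 − 0.518)·n3 = 0.518×893 − 587.59 = -125.02
n3 = -125.02 / -0.120 = 1041.8 lb/h

1042 lb/h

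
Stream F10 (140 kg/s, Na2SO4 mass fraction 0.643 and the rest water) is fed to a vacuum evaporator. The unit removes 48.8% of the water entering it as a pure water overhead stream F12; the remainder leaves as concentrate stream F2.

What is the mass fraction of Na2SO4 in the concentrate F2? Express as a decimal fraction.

Na2SO4 is not removed: 140×0.643 = 90.02 kg/s of Na2SO4 enters F2.
water entering = 140×0.357 = 49.98 kg/s; overhead removed = 0.488×49.98 = 24.39 kg/s.
Concentrate = 140 − 24.39 = 115.61 kg/s.
Mass fraction = 90.02/115.61 = 0.779.

0.779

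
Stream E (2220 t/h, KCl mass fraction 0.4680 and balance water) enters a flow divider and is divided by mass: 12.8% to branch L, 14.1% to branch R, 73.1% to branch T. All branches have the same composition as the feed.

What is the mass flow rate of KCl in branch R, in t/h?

146.5 t/h

Branch R total = 0.141×2220 = 313.02 t/h.
KCl in R = 0.468×313.02 = 146.49 t/h.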